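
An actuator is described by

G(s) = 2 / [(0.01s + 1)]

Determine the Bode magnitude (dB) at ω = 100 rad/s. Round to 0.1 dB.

At ω = 100 rad/s:
pole (1 + j100·0.01) = 1 + j1 → |·| ≈ 1.4142, ∠ ≈ 45.00°
|G| = 2 · 1 / (1.4142) ≈ 1.4142
Gain = 20 log₁₀(1.4142) ≈ 3.01 dB

3.0 dB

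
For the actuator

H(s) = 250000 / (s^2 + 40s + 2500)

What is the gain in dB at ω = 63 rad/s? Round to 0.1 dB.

38.7 dB

At s = jω = j63:
quadratic: (j63)² + 40·j63 + 2500 = -1469 + j2520 → |·| ≈ 2916.9, ∠ ≈ 120.24°
|H| = 250000 / 2916.9 ≈ 85.707
Gain = 20 log₁₀(85.707) ≈ 38.66 dB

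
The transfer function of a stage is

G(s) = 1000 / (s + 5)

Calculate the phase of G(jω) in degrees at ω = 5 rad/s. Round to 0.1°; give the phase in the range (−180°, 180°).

At s = jω = j5:
pole (s+5): 5 + j5 → |·| = √(5²+5²) = √50 ≈ 7.0711, ∠ = arctan(5/5) ≈ 45.00°
∠G = 0.00° − 45.00° = -45.00°

-45.0°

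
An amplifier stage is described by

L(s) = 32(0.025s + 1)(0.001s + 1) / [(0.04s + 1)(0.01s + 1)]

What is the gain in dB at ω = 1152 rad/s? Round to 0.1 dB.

8.4 dB

At ω = 1152 rad/s:
zero (1 + j1152·0.025) = 1 + j28.8 → |·| ≈ 28.817, ∠ ≈ 88.01°
zero (1 + j1152·0.001) = 1 + j1.152 → |·| ≈ 1.5255, ∠ ≈ 49.04°
pole (1 + j1152·0.04) = 1 + j46.08 → |·| ≈ 46.091, ∠ ≈ 88.76°
pole (1 + j1152·0.01) = 1 + j11.52 → |·| ≈ 11.563, ∠ ≈ 85.04°
|L| = 32 · 28.817 · 1.5255 / (46.091 · 11.563) ≈ 2.6395
Gain = 20 log₁₀(2.6395) ≈ 8.43 dB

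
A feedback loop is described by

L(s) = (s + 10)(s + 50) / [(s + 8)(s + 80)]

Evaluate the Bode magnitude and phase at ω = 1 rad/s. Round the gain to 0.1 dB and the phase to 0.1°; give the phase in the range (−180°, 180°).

At s = jω = j1:
zero (s+10): 10 + j1 → |·| = √(10²+1²) = √101 ≈ 10.05, ∠ = arctan(1/10) ≈ 5.71°
zero (s+50): 50 + j1 → |·| = √(50²+1²) = √2501 ≈ 50.01, ∠ = arctan(1/50) ≈ 1.15°
pole (s+8): 8 + j1 → |·| = √(8²+1²) = √65 ≈ 8.0623, ∠ = arctan(1/8) ≈ 7.13°
pole (s+80): 80 + j1 → |·| = √(80²+1²) = √6401 ≈ 80.006, ∠ = arctan(1/80) ≈ 0.72°
|L| = 1 · 502.6 / 645.03 ≈ 0.77919
Gain = 20 log₁₀(0.77919) ≈ -2.17 dB
∠L = 6.86° − 7.85° = -0.99°

-2.2 dB, -1.0°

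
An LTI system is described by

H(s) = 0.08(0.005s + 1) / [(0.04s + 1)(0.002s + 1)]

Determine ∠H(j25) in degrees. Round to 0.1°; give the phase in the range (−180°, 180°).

At ω = 25 rad/s:
zero (1 + j25·0.005) = 1 + j0.125 → |·| ≈ 1.0078, ∠ ≈ 7.13°
pole (1 + j25·0.04) = 1 + j1 → |·| ≈ 1.4142, ∠ ≈ 45.00°
pole (1 + j25·0.002) = 1 + j0.05 → |·| ≈ 1.0012, ∠ ≈ 2.86°
∠H = (7.13°) − (45.00° + 2.86°) = -40.73°

-40.7°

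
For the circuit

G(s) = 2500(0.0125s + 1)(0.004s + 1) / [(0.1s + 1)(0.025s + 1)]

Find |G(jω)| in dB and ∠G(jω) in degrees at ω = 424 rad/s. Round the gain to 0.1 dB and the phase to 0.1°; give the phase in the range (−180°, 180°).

35.4 dB, -34.5°

At ω = 424 rad/s:
zero (1 + j424·0.0125) = 1 + j5.3 → |·| ≈ 5.3935, ∠ ≈ 79.32°
zero (1 + j424·0.004) = 1 + j1.696 → |·| ≈ 1.9689, ∠ ≈ 59.48°
pole (1 + j424·0.1) = 1 + j42.4 → |·| ≈ 42.412, ∠ ≈ 88.65°
pole (1 + j424·0.025) = 1 + j10.6 → |·| ≈ 10.647, ∠ ≈ 84.61°
|G| = 2500 · 5.3935 · 1.9689 / (42.412 · 10.647) ≈ 58.792
Gain = 20 log₁₀(58.792) ≈ 35.39 dB
∠G = (79.32° + 59.48°) − (88.65° + 84.61°) = -34.46°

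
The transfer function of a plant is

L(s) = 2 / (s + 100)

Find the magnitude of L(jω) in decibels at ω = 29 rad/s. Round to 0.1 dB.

-34.3 dB

Substitute s = j29:
Numerator: 2 = 2 + j0
Denominator: (j29) + 100 = 100 + j29
|N| = √(2² + 0²) ≈ 2, ∠N ≈ 0.00°
|D| = √(100² + 29²) ≈ 104.12, ∠D ≈ 16.17°
|L| = 2 / 104.12 ≈ 0.019209
Gain = 20 log₁₀(0.019209) ≈ -34.33 dB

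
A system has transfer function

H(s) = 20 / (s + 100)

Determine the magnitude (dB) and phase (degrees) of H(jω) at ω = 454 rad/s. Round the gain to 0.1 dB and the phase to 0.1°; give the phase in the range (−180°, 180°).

-27.3 dB, -77.6°

Substitute s = j454:
Numerator: 20 = 20 + j0
Denominator: (j454) + 100 = 100 + j454
|N| = √(20² + 0²) ≈ 20, ∠N ≈ 0.00°
|D| = √(100² + 454²) ≈ 464.88, ∠D ≈ 77.58°
|H| = 20 / 464.88 ≈ 0.043022
Gain = 20 log₁₀(0.043022) ≈ -27.33 dB
∠H = 0.00° − 77.58° = -77.58°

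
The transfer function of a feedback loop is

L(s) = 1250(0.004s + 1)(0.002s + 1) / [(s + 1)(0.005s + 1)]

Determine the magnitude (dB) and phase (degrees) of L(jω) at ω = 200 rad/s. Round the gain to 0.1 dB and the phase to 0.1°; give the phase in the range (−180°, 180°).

At ω = 200 rad/s:
zero (1 + j200·0.004) = 1 + j0.8 → |·| ≈ 1.2806, ∠ ≈ 38.66°
zero (1 + j200·0.002) = 1 + j0.4 → |·| ≈ 1.077, ∠ ≈ 21.80°
pole (1 + j200·1) = 1 + j200 → |·| ≈ 200, ∠ ≈ 89.71°
pole (1 + j200·0.005) = 1 + j1 → |·| ≈ 1.4142, ∠ ≈ 45.00°
|L| = 1250 · 1.2806 · 1.077 / (200 · 1.4142) ≈ 6.0953
Gain = 20 log₁₀(6.0953) ≈ 15.70 dB
∠L = (38.66° + 21.80°) − (89.71° + 45.00°) = -74.25°

15.7 dB, -74.3°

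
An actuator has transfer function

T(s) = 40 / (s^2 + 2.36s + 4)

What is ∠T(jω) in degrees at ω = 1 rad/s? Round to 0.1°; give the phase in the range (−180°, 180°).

At s = jω = j1:
quadratic: (j1)² + 2.36·j1 + 4 = 3 + j2.36 → |·| ≈ 3.817, ∠ ≈ 38.19°
∠T = 0.00° − 38.19° = -38.19°

-38.2°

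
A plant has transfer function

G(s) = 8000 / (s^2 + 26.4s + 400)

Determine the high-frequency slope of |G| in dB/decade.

Each pole contributes −20 dB/decade at high frequency; each zero contributes +20 dB/decade.
Net: 0 zero(s) − 2 pole(s) → -40 dB/decade.

-40 dB/decade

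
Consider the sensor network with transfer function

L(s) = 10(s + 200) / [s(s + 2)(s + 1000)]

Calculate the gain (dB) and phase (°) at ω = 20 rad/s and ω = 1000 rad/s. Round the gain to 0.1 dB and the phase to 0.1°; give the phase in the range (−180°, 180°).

At s = jω = j20:
zero (s+200): 200 + j20 → |·| = √(200²+20²) = √40400 ≈ 201, ∠ = arctan(20/200) ≈ 5.71°
pole (s+2): 2 + j20 → |·| = √(2²+20²) = √404 ≈ 20.1, ∠ = arctan(20/2) ≈ 84.29°
pole (s+1000): 1000 + j20 → |·| = √(1000²+20²) = √1000400 ≈ 1000.2, ∠ = arctan(20/1000) ≈ 1.15°
pole at origin: |s| = 20, ∠ = 90.00° (in denominator)
|L| = 10 · 201 / 4.0208e+05 ≈ 0.004999
Gain = 20 log₁₀(0.004999) ≈ -46.02 dB
∠L = 5.71° − 175.44° = -169.73°

At s = jω = j1000:
zero (s+200): 200 + j1000 → |·| = √(200²+1000²) = √1040000 ≈ 1019.8, ∠ = arctan(1000/200) ≈ 78.69°
pole (s+2): 2 + j1000 → |·| = √(2²+1000²) = √1000004 ≈ 1000, ∠ = arctan(1000/2) ≈ 89.89°
pole (s+1000): 1000 + j1000 → |·| = √(1000²+1000²) = √2000000 ≈ 1414.2, ∠ = arctan(1000/1000) ≈ 45.00°
pole at origin: |s| = 1000, ∠ = 90.00° (in denominator)
|L| = 10 · 1019.8 / 1.4142e+09 ≈ 7.2111e-06
Gain = 20 log₁₀(7.2111e-06) ≈ -102.84 dB
∠L = 78.69° − 224.89° = -146.20°

ω = 20: -46.0 dB, -169.7°; ω = 1000: -102.8 dB, -146.2°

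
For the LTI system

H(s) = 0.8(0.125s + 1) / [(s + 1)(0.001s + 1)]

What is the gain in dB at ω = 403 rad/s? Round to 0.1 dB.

-20.7 dB

At ω = 403 rad/s:
zero (1 + j403·0.125) = 1 + j50.375 → |·| ≈ 50.385, ∠ ≈ 88.86°
pole (1 + j403·1) = 1 + j403 → |·| ≈ 403, ∠ ≈ 89.86°
pole (1 + j403·0.001) = 1 + j0.403 → |·| ≈ 1.0782, ∠ ≈ 21.95°
|H| = 0.8 · 50.385 / (403 · 1.0782) ≈ 0.092766
Gain = 20 log₁₀(0.092766) ≈ -20.65 dB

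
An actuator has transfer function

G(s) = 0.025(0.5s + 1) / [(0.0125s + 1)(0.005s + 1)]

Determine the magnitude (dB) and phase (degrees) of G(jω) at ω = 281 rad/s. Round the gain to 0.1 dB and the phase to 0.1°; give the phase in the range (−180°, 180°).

At ω = 281 rad/s:
zero (1 + j281·0.5) = 1 + j140.5 → |·| ≈ 140.5, ∠ ≈ 89.59°
pole (1 + j281·0.0125) = 1 + j3.5125 → |·| ≈ 3.6521, ∠ ≈ 74.11°
pole (1 + j281·0.005) = 1 + j1.405 → |·| ≈ 1.7245, ∠ ≈ 54.56°
|G| = 0.025 · 140.5 / (3.6521 · 1.7245) ≈ 0.55771
Gain = 20 log₁₀(0.55771) ≈ -5.07 dB
∠G = (89.59°) − (74.11° + 54.56°) = -39.08°

-5.1 dB, -39.1°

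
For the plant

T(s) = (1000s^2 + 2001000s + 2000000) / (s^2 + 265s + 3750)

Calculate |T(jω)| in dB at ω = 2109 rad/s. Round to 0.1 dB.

62.7 dB

Substitute s = j2109:
Numerator: 1000(j2109)^2 + 2001000(j2109) + 2000000 = -4445881000 + j4220109000
Denominator: (j2109)^2 + 265(j2109) + 3750 = -4444131 + j558885
|N| = √(4445881000² + 4220109000²) ≈ 6.1299e+09, ∠N ≈ 136.49°
|D| = √(4444131² + 558885²) ≈ 4.4791e+06, ∠D ≈ 172.83°
|T| = 6.1299e+09 / 4.4791e+06 ≈ 1368.6
Gain = 20 log₁₀(1368.6) ≈ 62.73 dB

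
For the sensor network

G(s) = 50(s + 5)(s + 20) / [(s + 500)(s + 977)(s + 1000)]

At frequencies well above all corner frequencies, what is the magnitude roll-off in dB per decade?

-20 dB/decade

Each pole contributes −20 dB/decade at high frequency; each zero contributes +20 dB/decade.
Net: 2 zero(s) − 3 pole(s) → -20 dB/decade.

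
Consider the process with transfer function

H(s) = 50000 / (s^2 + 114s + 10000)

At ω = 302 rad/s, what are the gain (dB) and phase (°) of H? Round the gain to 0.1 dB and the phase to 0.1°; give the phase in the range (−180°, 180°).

-4.9 dB, -157.0°

At s = jω = j302:
quadratic: (j302)² + 114·j302 + 10000 = -81204 + j34428 → |·| ≈ 88201, ∠ ≈ 157.02°
|H| = 50000 / 88201 ≈ 0.56689
Gain = 20 log₁₀(0.56689) ≈ -4.93 dB
∠H = 0.00° − 157.02° = -157.02°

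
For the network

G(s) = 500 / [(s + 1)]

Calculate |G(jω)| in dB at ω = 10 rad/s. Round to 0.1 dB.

At ω = 10 rad/s:
pole (1 + j10·1) = 1 + j10 → |·| ≈ 10.05, ∠ ≈ 84.29°
|G| = 500 · 1 / (10.05) ≈ 49.751
Gain = 20 log₁₀(49.751) ≈ 33.94 dB

33.9 dB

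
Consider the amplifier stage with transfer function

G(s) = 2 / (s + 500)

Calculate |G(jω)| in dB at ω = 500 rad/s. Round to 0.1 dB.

-51.0 dB

Substitute s = j500:
Numerator: 2 = 2 + j0
Denominator: (j500) + 500 = 500 + j500
|N| = √(2² + 0²) ≈ 2, ∠N ≈ 0.00°
|D| = √(500² + 500²) ≈ 707.11, ∠D ≈ 45.00°
|G| = 2 / 707.11 ≈ 0.0028284
Gain = 20 log₁₀(0.0028284) ≈ -50.97 dB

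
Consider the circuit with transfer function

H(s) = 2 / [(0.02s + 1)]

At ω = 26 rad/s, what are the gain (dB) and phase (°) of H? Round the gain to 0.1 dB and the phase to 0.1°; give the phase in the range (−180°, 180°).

5.0 dB, -27.5°

At ω = 26 rad/s:
pole (1 + j26·0.02) = 1 + j0.52 → |·| ≈ 1.1271, ∠ ≈ 27.47°
|H| = 2 · 1 / (1.1271) ≈ 1.7745
Gain = 20 log₁₀(1.7745) ≈ 4.98 dB
∠H = (0°) − (27.47°) = -27.47°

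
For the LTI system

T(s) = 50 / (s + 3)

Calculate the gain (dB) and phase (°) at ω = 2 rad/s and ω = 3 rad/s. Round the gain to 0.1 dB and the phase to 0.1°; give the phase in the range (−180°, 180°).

ω = 2: 22.8 dB, -33.7°; ω = 3: 21.4 dB, -45.0°

At s = jω = j2:
pole (s+3): 3 + j2 → |·| = √(3²+2²) = √13 ≈ 3.6056, ∠ = arctan(2/3) ≈ 33.69°
|T| = 50 / 3.6056 ≈ 13.867
Gain = 20 log₁₀(13.867) ≈ 22.84 dB
∠T = 0.00° − 33.69° = -33.69°

At s = jω = j3:
pole (s+3): 3 + j3 → |·| = √(3²+3²) = √18 ≈ 4.2426, ∠ = arctan(3/3) ≈ 45.00°
|T| = 50 / 4.2426 ≈ 11.785
Gain = 20 log₁₀(11.785) ≈ 21.43 dB
∠T = 0.00° − 45.00° = -45.00°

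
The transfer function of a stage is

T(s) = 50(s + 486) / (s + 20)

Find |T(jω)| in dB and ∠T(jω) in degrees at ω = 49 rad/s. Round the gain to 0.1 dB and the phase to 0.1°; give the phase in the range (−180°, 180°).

53.3 dB, -62.0°

At s = jω = j49:
zero (s+486): 486 + j49 → |·| = √(486²+49²) = √238597 ≈ 488.46, ∠ = arctan(49/486) ≈ 5.76°
pole (s+20): 20 + j49 → |·| = √(20²+49²) = √2801 ≈ 52.924, ∠ = arctan(49/20) ≈ 67.80°
|T| = 50 · 488.46 / 52.924 ≈ 461.47
Gain = 20 log₁₀(461.47) ≈ 53.28 dB
∠T = 5.76° − 67.80° = -62.04°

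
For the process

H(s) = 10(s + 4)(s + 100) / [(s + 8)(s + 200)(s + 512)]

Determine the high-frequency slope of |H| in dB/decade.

-20 dB/decade

Each pole contributes −20 dB/decade at high frequency; each zero contributes +20 dB/decade.
Net: 2 zero(s) − 3 pole(s) → -20 dB/decade.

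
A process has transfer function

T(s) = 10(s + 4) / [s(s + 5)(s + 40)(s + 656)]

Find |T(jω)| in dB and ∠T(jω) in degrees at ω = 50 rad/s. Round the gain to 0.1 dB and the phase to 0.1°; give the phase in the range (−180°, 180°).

At s = jω = j50:
zero (s+4): 4 + j50 → |·| = √(4²+50²) = √2516 ≈ 50.16, ∠ = arctan(50/4) ≈ 85.43°
pole (s+5): 5 + j50 → |·| = √(5²+50²) = √2525 ≈ 50.249, ∠ = arctan(50/5) ≈ 84.29°
pole (s+40): 40 + j50 → |·| = √(40²+50²) = √4100 ≈ 64.031, ∠ = arctan(50/40) ≈ 51.34°
pole (s+656): 656 + j50 → |·| = √(656²+50²) = √432836 ≈ 657.9, ∠ = arctan(50/656) ≈ 4.36°
pole at origin: |s| = 50, ∠ = 90.00° (in denominator)
|T| = 10 · 50.16 / 1.0584e+08 ≈ 4.7392e-06
Gain = 20 log₁₀(4.7392e-06) ≈ -106.49 dB
∠T = 85.43° − 229.99° = -144.56°

-106.5 dB, -144.6°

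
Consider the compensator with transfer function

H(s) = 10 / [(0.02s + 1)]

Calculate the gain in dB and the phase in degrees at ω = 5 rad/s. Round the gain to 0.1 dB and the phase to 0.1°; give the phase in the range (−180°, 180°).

At ω = 5 rad/s:
pole (1 + j5·0.02) = 1 + j0.1 → |·| ≈ 1.005, ∠ ≈ 5.71°
|H| = 10 · 1 / (1.005) ≈ 9.9502
Gain = 20 log₁₀(9.9502) ≈ 19.96 dB
∠H = (0°) − (5.71°) = -5.71°

20.0 dB, -5.7°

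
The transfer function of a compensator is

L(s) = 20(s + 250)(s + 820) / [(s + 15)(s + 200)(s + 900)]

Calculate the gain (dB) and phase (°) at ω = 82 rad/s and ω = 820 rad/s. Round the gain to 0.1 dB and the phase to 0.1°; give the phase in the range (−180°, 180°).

At s = jω = j82:
zero (s+250): 250 + j82 → |·| = √(250²+82²) = √69224 ≈ 263.1, ∠ = arctan(82/250) ≈ 18.16°
zero (s+820): 820 + j82 → |·| = √(820²+82²) = √679124 ≈ 824.09, ∠ = arctan(82/820) ≈ 5.71°
pole (s+15): 15 + j82 → |·| = √(15²+82²) = √6949 ≈ 83.361, ∠ = arctan(82/15) ≈ 79.63°
pole (s+200): 200 + j82 → |·| = √(200²+82²) = √46724 ≈ 216.16, ∠ = arctan(82/200) ≈ 22.29°
pole (s+900): 900 + j82 → |·| = √(900²+82²) = √816724 ≈ 903.73, ∠ = arctan(82/900) ≈ 5.21°
|L| = 20 · 2.1682e+05 / 1.6285e+07 ≈ 0.26628
Gain = 20 log₁₀(0.26628) ≈ -11.49 dB
∠L = 23.87° − 107.13° = -83.26°

At s = jω = j820:
zero (s+250): 250 + j820 → |·| = √(250²+820²) = √734900 ≈ 857.26, ∠ = arctan(820/250) ≈ 73.04°
zero (s+820): 820 + j820 → |·| = √(820²+820²) = √1344800 ≈ 1159.7, ∠ = arctan(820/820) ≈ 45.00°
pole (s+15): 15 + j820 → |·| = √(15²+820²) = √672625 ≈ 820.14, ∠ = arctan(820/15) ≈ 88.95°
pole (s+200): 200 + j820 → |·| = √(200²+820²) = √712400 ≈ 844.04, ∠ = arctan(820/200) ≈ 76.29°
pole (s+900): 900 + j820 → |·| = √(900²+820²) = √1482400 ≈ 1217.5, ∠ = arctan(820/900) ≈ 42.34°
|L| = 20 · 9.9416e+05 / 8.4279e+08 ≈ 0.023592
Gain = 20 log₁₀(0.023592) ≈ -32.54 dB
∠L = 118.04° − 207.58° = -89.54°

ω = 82: -11.5 dB, -83.3°; ω = 820: -32.5 dB, -89.5°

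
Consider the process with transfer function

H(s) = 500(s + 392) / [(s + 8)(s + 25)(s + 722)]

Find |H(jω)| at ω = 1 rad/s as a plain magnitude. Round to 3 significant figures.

At s = jω = j1:
zero (s+392): 392 + j1 → |·| = √(392²+1²) = √153665 ≈ 392, ∠ = arctan(1/392) ≈ 0.15°
pole (s+8): 8 + j1 → |·| = √(8²+1²) = √65 ≈ 8.0623, ∠ = arctan(1/8) ≈ 7.13°
pole (s+25): 25 + j1 → |·| = √(25²+1²) = √626 ≈ 25.02, ∠ = arctan(1/25) ≈ 2.29°
pole (s+722): 722 + j1 → |·| = √(722²+1²) = √521285 ≈ 722, ∠ = arctan(1/722) ≈ 0.08°
|H| = 500 · 392 / 1.4564e+05 ≈ 1.3458

1.35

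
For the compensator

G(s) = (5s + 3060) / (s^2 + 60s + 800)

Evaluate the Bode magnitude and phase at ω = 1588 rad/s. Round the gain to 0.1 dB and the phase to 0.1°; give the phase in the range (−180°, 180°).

-49.4 dB, -108.9°

Substitute s = j1588:
Numerator: 5(j1588) + 3060 = 3060 + j7940
Denominator: (j1588)^2 + 60(j1588) + 800 = -2520944 + j95280
|N| = √(3060² + 7940²) ≈ 8509.2, ∠N ≈ 68.92°
|D| = √(2520944² + 95280²) ≈ 2.5227e+06, ∠D ≈ 177.84°
|G| = 8509.2 / 2.5227e+06 ≈ 0.0033731
Gain = 20 log₁₀(0.0033731) ≈ -49.44 dB
∠G = 68.92° − 177.84° = -108.92°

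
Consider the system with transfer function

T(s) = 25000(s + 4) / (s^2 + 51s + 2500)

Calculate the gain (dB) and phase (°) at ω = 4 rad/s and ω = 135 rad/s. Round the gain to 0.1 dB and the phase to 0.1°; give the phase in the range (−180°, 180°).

At s = jω = j4:
zero (s+4): 4 + j4 → |·| = √(4²+4²) = √32 ≈ 5.6569, ∠ = arctan(4/4) ≈ 45.00°
quadratic: (j4)² + 51·j4 + 2500 = 2484 + j204 → |·| ≈ 2492.4, ∠ ≈ 4.69°
|T| = 25000 · 5.6569 / 2492.4 ≈ 56.741
Gain = 20 log₁₀(56.741) ≈ 35.08 dB
∠T = 45.00° − 4.69° = 40.31°

At s = jω = j135:
zero (s+4): 4 + j135 → |·| = √(4²+135²) = √18241 ≈ 135.06, ∠ = arctan(135/4) ≈ 88.30°
quadratic: (j135)² + 51·j135 + 2500 = -15725 + j6885 → |·| ≈ 17166, ∠ ≈ 156.35°
|T| = 25000 · 135.06 / 17166 ≈ 196.7
Gain = 20 log₁₀(196.7) ≈ 45.88 dB
∠T = 88.30° − 156.35° = -68.05°

ω = 4: 35.1 dB, 40.3°; ω = 135: 45.9 dB, -68.1°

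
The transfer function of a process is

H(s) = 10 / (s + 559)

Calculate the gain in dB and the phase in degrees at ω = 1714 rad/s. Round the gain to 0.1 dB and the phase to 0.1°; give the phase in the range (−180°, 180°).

Substitute s = j1714:
Numerator: 10 = 10 + j0
Denominator: (j1714) + 559 = 559 + j1714
|N| = √(10² + 0²) ≈ 10, ∠N ≈ 0.00°
|D| = √(559² + 1714²) ≈ 1802.9, ∠D ≈ 71.94°
|H| = 10 / 1802.9 ≈ 0.0055466
Gain = 20 log₁₀(0.0055466) ≈ -45.12 dB
∠H = 0.00° − 71.94° = -71.94°

-45.1 dB, -71.9°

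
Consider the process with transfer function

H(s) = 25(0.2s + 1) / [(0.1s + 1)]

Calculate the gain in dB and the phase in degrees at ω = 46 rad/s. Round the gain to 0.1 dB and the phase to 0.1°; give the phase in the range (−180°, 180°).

33.8 dB, 6.1°

At ω = 46 rad/s:
zero (1 + j46·0.2) = 1 + j9.2 → |·| ≈ 9.2542, ∠ ≈ 83.80°
pole (1 + j46·0.1) = 1 + j4.6 → |·| ≈ 4.7074, ∠ ≈ 77.74°
|H| = 25 · 9.2542 / (4.7074) ≈ 49.147
Gain = 20 log₁₀(49.147) ≈ 33.83 dB
∠H = (83.80°) − (77.74°) = 6.06°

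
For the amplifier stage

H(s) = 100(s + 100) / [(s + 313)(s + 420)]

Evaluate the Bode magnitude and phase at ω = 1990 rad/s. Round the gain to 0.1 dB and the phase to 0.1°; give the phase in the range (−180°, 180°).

-26.3 dB, -72.0°

At s = jω = j1990:
zero (s+100): 100 + j1990 → |·| = √(100²+1990²) = √3970100 ≈ 1992.5, ∠ = arctan(1990/100) ≈ 87.12°
pole (s+313): 313 + j1990 → |·| = √(313²+1990²) = √4058069 ≈ 2014.5, ∠ = arctan(1990/313) ≈ 81.06°
pole (s+420): 420 + j1990 → |·| = √(420²+1990²) = √4136500 ≈ 2033.8, ∠ = arctan(1990/420) ≈ 78.08°
|H| = 100 · 1992.5 / 4.0971e+06 ≈ 0.048632
Gain = 20 log₁₀(0.048632) ≈ -26.26 dB
∠H = 87.12° − 159.14° = -72.02°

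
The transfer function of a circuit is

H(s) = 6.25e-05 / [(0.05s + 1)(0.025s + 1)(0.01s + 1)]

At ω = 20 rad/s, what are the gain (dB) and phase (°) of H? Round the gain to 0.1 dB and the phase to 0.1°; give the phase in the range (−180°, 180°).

At ω = 20 rad/s:
pole (1 + j20·0.05) = 1 + j1 → |·| ≈ 1.4142, ∠ ≈ 45.00°
pole (1 + j20·0.025) = 1 + j0.5 → |·| ≈ 1.118, ∠ ≈ 26.57°
pole (1 + j20·0.01) = 1 + j0.2 → |·| ≈ 1.0198, ∠ ≈ 11.31°
|H| = 6.25e-05 · 1 / (1.4142 · 1.118 · 1.0198) ≈ 3.8763e-05
Gain = 20 log₁₀(3.8763e-05) ≈ -88.23 dB
∠H = (0°) − (45.00° + 26.57° + 11.31°) = -82.88°

-88.2 dB, -82.9°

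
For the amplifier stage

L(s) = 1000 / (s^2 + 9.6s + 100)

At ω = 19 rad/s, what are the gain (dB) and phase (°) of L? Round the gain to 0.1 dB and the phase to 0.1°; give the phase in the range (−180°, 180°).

At s = jω = j19:
quadratic: (j19)² + 9.6·j19 + 100 = -261 + j182.4 → |·| ≈ 318.42, ∠ ≈ 145.05°
|L| = 1000 / 318.42 ≈ 3.1405
Gain = 20 log₁₀(3.1405) ≈ 9.94 dB
∠L = 0.00° − 145.05° = -145.05°

9.9 dB, -145.1°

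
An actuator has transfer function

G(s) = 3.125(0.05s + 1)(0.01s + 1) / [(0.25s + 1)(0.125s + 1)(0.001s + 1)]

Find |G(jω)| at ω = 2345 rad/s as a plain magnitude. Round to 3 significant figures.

At ω = 2345 rad/s:
zero (1 + j2345·0.05) = 1 + j117.25 → |·| ≈ 117.25, ∠ ≈ 89.51°
zero (1 + j2345·0.01) = 1 + j23.45 → |·| ≈ 23.471, ∠ ≈ 87.56°
pole (1 + j2345·0.25) = 1 + j586.25 → |·| ≈ 586.25, ∠ ≈ 89.90°
pole (1 + j2345·0.125) = 1 + j293.125 → |·| ≈ 293.13, ∠ ≈ 89.80°
pole (1 + j2345·0.001) = 1 + j2.345 → |·| ≈ 2.5493, ∠ ≈ 66.90°
|G| = 3.125 · 117.25 · 23.471 / (586.25 · 293.13 · 2.5493) ≈ 0.01963

0.0196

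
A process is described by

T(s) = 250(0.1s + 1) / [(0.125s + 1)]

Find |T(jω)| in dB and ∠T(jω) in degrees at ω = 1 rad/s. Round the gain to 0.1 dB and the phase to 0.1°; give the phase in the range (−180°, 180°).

47.9 dB, -1.4°

At ω = 1 rad/s:
zero (1 + j1·0.1) = 1 + j0.1 → |·| ≈ 1.005, ∠ ≈ 5.71°
pole (1 + j1·0.125) = 1 + j0.125 → |·| ≈ 1.0078, ∠ ≈ 7.13°
|T| = 250 · 1.005 / (1.0078) ≈ 249.31
Gain = 20 log₁₀(249.31) ≈ 47.93 dB
∠T = (5.71°) − (7.13°) = -1.42°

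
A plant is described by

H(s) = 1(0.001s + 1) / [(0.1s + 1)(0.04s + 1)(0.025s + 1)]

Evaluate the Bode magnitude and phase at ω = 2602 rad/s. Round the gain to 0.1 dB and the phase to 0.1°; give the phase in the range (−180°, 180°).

-116.0 dB, 160.6°

At ω = 2602 rad/s:
zero (1 + j2602·0.001) = 1 + j2.602 → |·| ≈ 2.7875, ∠ ≈ 68.98°
pole (1 + j2602·0.1) = 1 + j260.2 → |·| ≈ 260.2, ∠ ≈ 89.78°
pole (1 + j2602·0.04) = 1 + j104.08 → |·| ≈ 104.08, ∠ ≈ 89.45°
pole (1 + j2602·0.025) = 1 + j65.05 → |·| ≈ 65.058, ∠ ≈ 89.12°
|H| = 1 · 2.7875 / (260.2 · 104.08 · 65.058) ≈ 1.5821e-06
Gain = 20 log₁₀(1.5821e-06) ≈ -116.02 dB
∠H = (68.98°) − (89.78° + 89.45° + 89.12°) = -199.37° ≡ 160.63° (principal value)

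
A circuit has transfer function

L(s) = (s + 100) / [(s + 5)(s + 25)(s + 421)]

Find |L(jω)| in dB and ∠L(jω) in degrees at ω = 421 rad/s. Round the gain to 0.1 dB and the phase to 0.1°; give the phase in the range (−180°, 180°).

At s = jω = j421:
zero (s+100): 100 + j421 → |·| = √(100²+421²) = √187241 ≈ 432.71, ∠ = arctan(421/100) ≈ 76.64°
pole (s+5): 5 + j421 → |·| = √(5²+421²) = √177266 ≈ 421.03, ∠ = arctan(421/5) ≈ 89.32°
pole (s+25): 25 + j421 → |·| = √(25²+421²) = √177866 ≈ 421.74, ∠ = arctan(421/25) ≈ 86.60°
pole (s+421): 421 + j421 → |·| = √(421²+421²) = √354482 ≈ 595.38, ∠ = arctan(421/421) ≈ 45.00°
|L| = 1 · 432.71 / 1.0572e+08 ≈ 4.093e-06
Gain = 20 log₁₀(4.093e-06) ≈ -107.76 dB
∠L = 76.64° − 220.92° = -144.28°

-107.8 dB, -144.3°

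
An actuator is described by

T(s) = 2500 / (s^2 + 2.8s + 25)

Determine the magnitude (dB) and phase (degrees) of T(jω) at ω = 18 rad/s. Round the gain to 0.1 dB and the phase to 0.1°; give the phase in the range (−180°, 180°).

18.3 dB, -170.4°

At s = jω = j18:
quadratic: (j18)² + 2.8·j18 + 25 = -299 + j50.4 → |·| ≈ 303.22, ∠ ≈ 170.43°
|T| = 2500 / 303.22 ≈ 8.2448
Gain = 20 log₁₀(8.2448) ≈ 18.32 dB
∠T = 0.00° − 170.43° = -170.43°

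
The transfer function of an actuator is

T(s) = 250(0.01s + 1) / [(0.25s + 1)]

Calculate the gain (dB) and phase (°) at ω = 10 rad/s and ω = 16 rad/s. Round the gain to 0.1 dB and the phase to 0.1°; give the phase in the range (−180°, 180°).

At ω = 10 rad/s:
zero (1 + j10·0.01) = 1 + j0.1 → |·| ≈ 1.005, ∠ ≈ 5.71°
pole (1 + j10·0.25) = 1 + j2.5 → |·| ≈ 2.6926, ∠ ≈ 68.20°
|T| = 250 · 1.005 / (2.6926) ≈ 93.311
Gain = 20 log₁₀(93.311) ≈ 39.40 dB
∠T = (5.71°) − (68.20°) = -62.49°

At ω = 16 rad/s:
zero (1 + j16·0.01) = 1 + j0.16 → |·| ≈ 1.0127, ∠ ≈ 9.09°
pole (1 + j16·0.25) = 1 + j4 → |·| ≈ 4.1231, ∠ ≈ 75.96°
|T| = 250 · 1.0127 / (4.1231) ≈ 61.404
Gain = 20 log₁₀(61.404) ≈ 35.76 dB
∠T = (9.09°) − (75.96°) = -66.87°

ω = 10: 39.4 dB, -62.5°; ω = 16: 35.8 dB, -66.9°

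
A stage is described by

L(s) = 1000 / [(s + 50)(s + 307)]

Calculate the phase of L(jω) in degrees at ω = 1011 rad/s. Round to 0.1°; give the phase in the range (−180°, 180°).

At s = jω = j1011:
pole (s+50): 50 + j1011 → |·| = √(50²+1011²) = √1024621 ≈ 1012.2, ∠ = arctan(1011/50) ≈ 87.17°
pole (s+307): 307 + j1011 → |·| = √(307²+1011²) = √1116370 ≈ 1056.6, ∠ = arctan(1011/307) ≈ 73.11°
∠L = 0.00° − 160.28° = -160.28°

-160.3°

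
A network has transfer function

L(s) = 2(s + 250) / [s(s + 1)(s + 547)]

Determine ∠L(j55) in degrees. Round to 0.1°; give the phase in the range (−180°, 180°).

At s = jω = j55:
zero (s+250): 250 + j55 → |·| = √(250²+55²) = √65525 ≈ 255.98, ∠ = arctan(55/250) ≈ 12.41°
pole (s+1): 1 + j55 → |·| = √(1²+55²) = √3026 ≈ 55.009, ∠ = arctan(55/1) ≈ 88.96°
pole (s+547): 547 + j55 → |·| = √(547²+55²) = √302234 ≈ 549.76, ∠ = arctan(55/547) ≈ 5.74°
pole at origin: |s| = 55, ∠ = 90.00° (in denominator)
∠L = 12.41° − 184.70° = -172.29°

-172.3°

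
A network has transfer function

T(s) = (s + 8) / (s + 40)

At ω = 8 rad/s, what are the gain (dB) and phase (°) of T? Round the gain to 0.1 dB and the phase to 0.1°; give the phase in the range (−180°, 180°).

-11.1 dB, 33.7°

Substitute s = j8:
Numerator: (j8) + 8 = 8 + j8
Denominator: (j8) + 40 = 40 + j8
|N| = √(8² + 8²) ≈ 11.314, ∠N ≈ 45.00°
|D| = √(40² + 8²) ≈ 40.792, ∠D ≈ 11.31°
|T| = 11.314 / 40.792 ≈ 0.27736
Gain = 20 log₁₀(0.27736) ≈ -11.14 dB
∠T = 45.00° − 11.31° = 33.69°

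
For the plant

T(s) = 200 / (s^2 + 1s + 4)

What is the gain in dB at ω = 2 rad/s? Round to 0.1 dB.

At s = jω = j2:
quadratic: (j2)² + 1·j2 + 4 = 0 + j2 → |·| ≈ 2, ∠ ≈ 90.00°
|T| = 200 / 2 ≈ 100
Gain = 20 log₁₀(100) ≈ 40.00 dB

40.0 dB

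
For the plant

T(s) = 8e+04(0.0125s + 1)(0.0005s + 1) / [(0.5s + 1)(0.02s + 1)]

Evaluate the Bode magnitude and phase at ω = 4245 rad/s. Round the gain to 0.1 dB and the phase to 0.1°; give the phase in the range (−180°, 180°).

34.9 dB, -25.6°

At ω = 4245 rad/s:
zero (1 + j4245·0.0125) = 1 + j53.0625 → |·| ≈ 53.072, ∠ ≈ 88.92°
zero (1 + j4245·0.0005) = 1 + j2.1225 → |·| ≈ 2.3463, ∠ ≈ 64.77°
pole (1 + j4245·0.5) = 1 + j2122.5 → |·| ≈ 2122.5, ∠ ≈ 89.97°
pole (1 + j4245·0.02) = 1 + j84.9 → |·| ≈ 84.906, ∠ ≈ 89.33°
|T| = 8e+04 · 53.072 · 2.3463 / (2122.5 · 84.906) ≈ 55.278
Gain = 20 log₁₀(55.278) ≈ 34.85 dB
∠T = (88.92° + 64.77°) − (89.97° + 89.33°) = -25.61°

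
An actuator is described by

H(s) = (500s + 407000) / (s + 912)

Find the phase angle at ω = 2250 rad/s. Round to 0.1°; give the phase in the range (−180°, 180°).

2.2°

Substitute s = j2250:
Numerator: 500(j2250) + 407000 = 407000 + j1125000
Denominator: (j2250) + 912 = 912 + j2250
|N| = √(407000² + 1125000²) ≈ 1.1964e+06, ∠N ≈ 70.11°
|D| = √(912² + 2250²) ≈ 2427.8, ∠D ≈ 67.94°
∠H = 70.11° − 67.94° = 2.17°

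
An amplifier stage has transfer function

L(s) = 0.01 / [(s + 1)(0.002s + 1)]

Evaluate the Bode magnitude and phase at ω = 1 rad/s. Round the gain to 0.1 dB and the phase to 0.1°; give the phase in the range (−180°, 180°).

At ω = 1 rad/s:
pole (1 + j1·1) = 1 + j1 → |·| ≈ 1.4142, ∠ ≈ 45.00°
pole (1 + j1·0.002) = 1 + j0.002 → |·| ≈ 1, ∠ ≈ 0.11°
|L| = 0.01 · 1 / (1.4142 · 1) ≈ 0.0070711
Gain = 20 log₁₀(0.0070711) ≈ -43.01 dB
∠L = (0°) − (45.00° + 0.11°) = -45.11°

-43.0 dB, -45.1°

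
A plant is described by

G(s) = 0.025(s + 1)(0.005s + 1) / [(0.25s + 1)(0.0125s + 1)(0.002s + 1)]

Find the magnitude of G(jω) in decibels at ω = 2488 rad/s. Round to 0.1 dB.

At ω = 2488 rad/s:
zero (1 + j2488·1) = 1 + j2488 → |·| ≈ 2488, ∠ ≈ 89.98°
zero (1 + j2488·0.005) = 1 + j12.44 → |·| ≈ 12.48, ∠ ≈ 85.40°
pole (1 + j2488·0.25) = 1 + j622 → |·| ≈ 622, ∠ ≈ 89.91°
pole (1 + j2488·0.0125) = 1 + j31.1 → |·| ≈ 31.116, ∠ ≈ 88.16°
pole (1 + j2488·0.002) = 1 + j4.976 → |·| ≈ 5.0755, ∠ ≈ 78.64°
|G| = 0.025 · 2488 · 12.48 / (622 · 31.116 · 5.0755) ≈ 0.0079023
Gain = 20 log₁₀(0.0079023) ≈ -42.04 dB

-42.0 dB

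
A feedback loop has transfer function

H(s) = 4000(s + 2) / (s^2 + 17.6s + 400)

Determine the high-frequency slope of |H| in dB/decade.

Each pole contributes −20 dB/decade at high frequency; each zero contributes +20 dB/decade.
Net: 1 zero(s) − 2 pole(s) → -20 dB/decade.

-20 dB/decade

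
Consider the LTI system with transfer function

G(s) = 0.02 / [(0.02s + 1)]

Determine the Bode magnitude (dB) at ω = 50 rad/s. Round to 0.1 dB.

At ω = 50 rad/s:
pole (1 + j50·0.02) = 1 + j1 → |·| ≈ 1.4142, ∠ ≈ 45.00°
|G| = 0.02 · 1 / (1.4142) ≈ 0.014142
Gain = 20 log₁₀(0.014142) ≈ -36.99 dB

-37.0 dB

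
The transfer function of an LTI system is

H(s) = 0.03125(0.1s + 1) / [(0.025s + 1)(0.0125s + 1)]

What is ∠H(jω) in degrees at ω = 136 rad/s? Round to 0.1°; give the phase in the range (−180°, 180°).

At ω = 136 rad/s:
zero (1 + j136·0.1) = 1 + j13.6 → |·| ≈ 13.637, ∠ ≈ 85.79°
pole (1 + j136·0.025) = 1 + j3.4 → |·| ≈ 3.544, ∠ ≈ 73.61°
pole (1 + j136·0.0125) = 1 + j1.7 → |·| ≈ 1.9723, ∠ ≈ 59.53°
∠H = (85.79°) − (73.61° + 59.53°) = -47.35°

-47.4°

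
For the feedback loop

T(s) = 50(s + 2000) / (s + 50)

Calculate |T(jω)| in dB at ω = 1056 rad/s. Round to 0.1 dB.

40.6 dB

At s = jω = j1056:
zero (s+2000): 2000 + j1056 → |·| = √(2000²+1056²) = √5115136 ≈ 2261.7, ∠ = arctan(1056/2000) ≈ 27.83°
pole (s+50): 50 + j1056 → |·| = √(50²+1056²) = √1117636 ≈ 1057.2, ∠ = arctan(1056/50) ≈ 87.29°
|T| = 50 · 2261.7 / 1057.2 ≈ 106.97
Gain = 20 log₁₀(106.97) ≈ 40.59 dB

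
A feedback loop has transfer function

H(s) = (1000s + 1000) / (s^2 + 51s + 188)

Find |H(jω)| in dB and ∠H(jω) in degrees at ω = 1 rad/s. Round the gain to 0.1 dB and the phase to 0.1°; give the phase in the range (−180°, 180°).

Substitute s = j1:
Numerator: 1000(j1) + 1000 = 1000 + j1000
Denominator: (j1)^2 + 51(j1) + 188 = 187 + j51
|N| = √(1000² + 1000²) ≈ 1414.2, ∠N ≈ 45.00°
|D| = √(187² + 51²) ≈ 193.83, ∠D ≈ 15.26°
|H| = 1414.2 / 193.83 ≈ 7.2961
Gain = 20 log₁₀(7.2961) ≈ 17.26 dB
∠H = 45.00° − 15.26° = 29.74°

17.3 dB, 29.7°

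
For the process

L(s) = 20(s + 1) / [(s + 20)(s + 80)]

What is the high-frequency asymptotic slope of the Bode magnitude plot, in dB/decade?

Each pole contributes −20 dB/decade at high frequency; each zero contributes +20 dB/decade.
Net: 1 zero(s) − 2 pole(s) → -20 dB/decade.

-20 dB/decade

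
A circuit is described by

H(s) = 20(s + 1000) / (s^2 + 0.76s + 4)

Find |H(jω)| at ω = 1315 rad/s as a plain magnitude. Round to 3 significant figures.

0.0191

At s = jω = j1315:
zero (s+1000): 1000 + j1315 → |·| = √(1000²+1315²) = √2729225 ≈ 1652, ∠ = arctan(1315/1000) ≈ 52.75°
quadratic: (j1315)² + 0.76·j1315 + 4 = -1729221 + j999.4 → |·| ≈ 1.7292e+06, ∠ ≈ 179.97°
|H| = 20 · 1652 / 1.7292e+06 ≈ 0.019107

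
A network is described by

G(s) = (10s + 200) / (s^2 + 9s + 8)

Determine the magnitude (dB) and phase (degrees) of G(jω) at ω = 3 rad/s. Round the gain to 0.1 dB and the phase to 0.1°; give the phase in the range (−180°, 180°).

Substitute s = j3:
Numerator: 10(j3) + 200 = 200 + j30
Denominator: (j3)^2 + 9(j3) + 8 = -1 + j27
|N| = √(200² + 30²) ≈ 202.24, ∠N ≈ 8.53°
|D| = √(1² + 27²) ≈ 27.019, ∠D ≈ 92.12°
|G| = 202.24 / 27.019 ≈ 7.4851
Gain = 20 log₁₀(7.4851) ≈ 17.48 dB
∠G = 8.53° − 92.12° = -83.59°

17.5 dB, -83.6°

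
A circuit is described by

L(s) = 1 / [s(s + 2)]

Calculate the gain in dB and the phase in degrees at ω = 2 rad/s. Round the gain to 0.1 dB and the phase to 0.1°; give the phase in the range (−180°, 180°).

At s = jω = j2:
pole (s+2): 2 + j2 → |·| = √(2²+2²) = √8 ≈ 2.8284, ∠ = arctan(2/2) ≈ 45.00°
pole at origin: |s| = 2, ∠ = 90.00° (in denominator)
|L| = 1 / 5.6568 ≈ 0.17678
Gain = 20 log₁₀(0.17678) ≈ -15.05 dB
∠L = 0.00° − 135.00° = -135.00°

-15.1 dB, -135.0°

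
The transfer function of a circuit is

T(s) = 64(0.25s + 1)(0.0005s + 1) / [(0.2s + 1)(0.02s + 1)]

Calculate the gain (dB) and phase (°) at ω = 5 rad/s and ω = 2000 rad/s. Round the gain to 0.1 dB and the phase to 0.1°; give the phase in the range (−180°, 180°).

ω = 5: 37.2 dB, 0.8°; ω = 2000: 9.0 dB, -43.5°

At ω = 5 rad/s:
zero (1 + j5·0.25) = 1 + j1.25 → |·| ≈ 1.6008, ∠ ≈ 51.34°
zero (1 + j5·0.0005) = 1 + j0.0025 → |·| ≈ 1, ∠ ≈ 0.14°
pole (1 + j5·0.2) = 1 + j1 → |·| ≈ 1.4142, ∠ ≈ 45.00°
pole (1 + j5·0.02) = 1 + j0.1 → |·| ≈ 1.005, ∠ ≈ 5.71°
|T| = 64 · 1.6008 · 1 / (1.4142 · 1.005) ≈ 72.084
Gain = 20 log₁₀(72.084) ≈ 37.16 dB
∠T = (51.34° + 0.14°) − (45.00° + 5.71°) = 0.77°

At ω = 2000 rad/s:
zero (1 + j2000·0.25) = 1 + j500 → |·| ≈ 500, ∠ ≈ 89.89°
zero (1 + j2000·0.0005) = 1 + j1 → |·| ≈ 1.4142, ∠ ≈ 45.00°
pole (1 + j2000·0.2) = 1 + j400 → |·| ≈ 400, ∠ ≈ 89.86°
pole (1 + j2000·0.02) = 1 + j40 → |·| ≈ 40.012, ∠ ≈ 88.57°
|T| = 64 · 500 · 1.4142 / (400 · 40.012) ≈ 2.8276
Gain = 20 log₁₀(2.8276) ≈ 9.03 dB
∠T = (89.89° + 45.00°) − (89.86° + 88.57°) = -43.54°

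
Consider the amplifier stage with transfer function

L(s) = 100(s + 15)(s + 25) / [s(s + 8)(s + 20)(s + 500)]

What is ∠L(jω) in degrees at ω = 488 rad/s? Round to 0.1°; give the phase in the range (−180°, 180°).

At s = jω = j488:
zero (s+15): 15 + j488 → |·| = √(15²+488²) = √238369 ≈ 488.23, ∠ = arctan(488/15) ≈ 88.24°
zero (s+25): 25 + j488 → |·| = √(25²+488²) = √238769 ≈ 488.64, ∠ = arctan(488/25) ≈ 87.07°
pole (s+8): 8 + j488 → |·| = √(8²+488²) = √238208 ≈ 488.07, ∠ = arctan(488/8) ≈ 89.06°
pole (s+20): 20 + j488 → |·| = √(20²+488²) = √238544 ≈ 488.41, ∠ = arctan(488/20) ≈ 87.65°
pole (s+500): 500 + j488 → |·| = √(500²+488²) = √488144 ≈ 698.67, ∠ = arctan(488/500) ≈ 44.30°
pole at origin: |s| = 488, ∠ = 90.00° (in denominator)
∠L = 175.31° − 311.01° = -135.70°

-135.7°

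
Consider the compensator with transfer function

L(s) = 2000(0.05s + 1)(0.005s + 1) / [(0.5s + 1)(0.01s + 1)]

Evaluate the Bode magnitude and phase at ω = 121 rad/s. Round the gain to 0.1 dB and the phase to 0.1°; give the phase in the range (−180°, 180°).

At ω = 121 rad/s:
zero (1 + j121·0.05) = 1 + j6.05 → |·| ≈ 6.1321, ∠ ≈ 80.61°
zero (1 + j121·0.005) = 1 + j0.605 → |·| ≈ 1.1688, ∠ ≈ 31.17°
pole (1 + j121·0.5) = 1 + j60.5 → |·| ≈ 60.508, ∠ ≈ 89.05°
pole (1 + j121·0.01) = 1 + j1.21 → |·| ≈ 1.5697, ∠ ≈ 50.43°
|L| = 2000 · 6.1321 · 1.1688 / (60.508 · 1.5697) ≈ 150.92
Gain = 20 log₁₀(150.92) ≈ 43.57 dB
∠L = (80.61° + 31.17°) − (89.05° + 50.43°) = -27.70°

43.6 dB, -27.7°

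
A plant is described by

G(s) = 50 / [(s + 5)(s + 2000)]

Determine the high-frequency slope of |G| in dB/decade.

Each pole contributes −20 dB/decade at high frequency; each zero contributes +20 dB/decade.
Net: 0 zero(s) − 2 pole(s) → -40 dB/decade.

-40 dB/decade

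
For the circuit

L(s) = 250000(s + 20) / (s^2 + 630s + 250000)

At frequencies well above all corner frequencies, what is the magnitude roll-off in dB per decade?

Each pole contributes −20 dB/decade at high frequency; each zero contributes +20 dB/decade.
Net: 1 zero(s) − 2 pole(s) → -20 dB/decade.

-20 dB/decade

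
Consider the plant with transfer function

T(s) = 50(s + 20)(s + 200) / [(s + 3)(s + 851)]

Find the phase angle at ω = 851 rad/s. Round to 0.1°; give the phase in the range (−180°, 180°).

At s = jω = j851:
zero (s+20): 20 + j851 → |·| = √(20²+851²) = √724601 ≈ 851.23, ∠ = arctan(851/20) ≈ 88.65°
zero (s+200): 200 + j851 → |·| = √(200²+851²) = √764201 ≈ 874.19, ∠ = arctan(851/200) ≈ 76.77°
pole (s+3): 3 + j851 → |·| = √(3²+851²) = √724210 ≈ 851.01, ∠ = arctan(851/3) ≈ 89.80°
pole (s+851): 851 + j851 → |·| = √(851²+851²) = √1448402 ≈ 1203.5, ∠ = arctan(851/851) ≈ 45.00°
∠T = 165.42° − 134.80° = 30.62°

30.6°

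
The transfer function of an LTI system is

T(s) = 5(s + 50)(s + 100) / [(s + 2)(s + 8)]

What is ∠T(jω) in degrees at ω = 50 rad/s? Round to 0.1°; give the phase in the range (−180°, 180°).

-97.1°

At s = jω = j50:
zero (s+50): 50 + j50 → |·| = √(50²+50²) = √5000 ≈ 70.711, ∠ = arctan(50/50) ≈ 45.00°
zero (s+100): 100 + j50 → |·| = √(100²+50²) = √12500 ≈ 111.8, ∠ = arctan(50/100) ≈ 26.57°
pole (s+2): 2 + j50 → |·| = √(2²+50²) = √2504 ≈ 50.04, ∠ = arctan(50/2) ≈ 87.71°
pole (s+8): 8 + j50 → |·| = √(8²+50²) = √2564 ≈ 50.636, ∠ = arctan(50/8) ≈ 80.91°
∠T = 71.57° − 168.62° = -97.05°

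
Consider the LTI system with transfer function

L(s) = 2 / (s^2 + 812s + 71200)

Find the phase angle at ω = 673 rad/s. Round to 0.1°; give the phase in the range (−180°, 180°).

-124.9°

Substitute s = j673:
Numerator: 2 = 2 + j0
Denominator: (j673)^2 + 812(j673) + 71200 = -381729 + j546476
|N| = √(2² + 0²) ≈ 2, ∠N ≈ 0.00°
|D| = √(381729² + 546476²) ≈ 6.666e+05, ∠D ≈ 124.94°
∠L = 0.00° − 124.94° = -124.94°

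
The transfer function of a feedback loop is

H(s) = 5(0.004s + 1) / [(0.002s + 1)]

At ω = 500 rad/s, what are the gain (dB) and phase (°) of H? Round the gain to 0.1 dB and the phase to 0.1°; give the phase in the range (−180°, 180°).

At ω = 500 rad/s:
zero (1 + j500·0.004) = 1 + j2 → |·| ≈ 2.2361, ∠ ≈ 63.43°
pole (1 + j500·0.002) = 1 + j1 → |·| ≈ 1.4142, ∠ ≈ 45.00°
|H| = 5 · 2.2361 / (1.4142) ≈ 7.9059
Gain = 20 log₁₀(7.9059) ≈ 17.96 dB
∠H = (63.43°) − (45.00°) = 18.43°

18.0 dB, 18.4°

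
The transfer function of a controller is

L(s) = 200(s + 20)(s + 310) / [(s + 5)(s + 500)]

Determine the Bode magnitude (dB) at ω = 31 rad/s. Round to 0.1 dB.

43.3 dB

At s = jω = j31:
zero (s+20): 20 + j31 → |·| = √(20²+31²) = √1361 ≈ 36.892, ∠ = arctan(31/20) ≈ 57.17°
zero (s+310): 310 + j31 → |·| = √(310²+31²) = √97061 ≈ 311.55, ∠ = arctan(31/310) ≈ 5.71°
pole (s+5): 5 + j31 → |·| = √(5²+31²) = √986 ≈ 31.401, ∠ = arctan(31/5) ≈ 80.84°
pole (s+500): 500 + j31 → |·| = √(500²+31²) = √250961 ≈ 500.96, ∠ = arctan(31/500) ≈ 3.55°
|L| = 200 · 11494 / 15731 ≈ 146.13
Gain = 20 log₁₀(146.13) ≈ 43.29 dB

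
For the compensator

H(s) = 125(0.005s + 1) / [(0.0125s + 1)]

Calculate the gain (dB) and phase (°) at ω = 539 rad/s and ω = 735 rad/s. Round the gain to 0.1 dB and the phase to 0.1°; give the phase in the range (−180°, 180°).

At ω = 539 rad/s:
zero (1 + j539·0.005) = 1 + j2.695 → |·| ≈ 2.8745, ∠ ≈ 69.64°
pole (1 + j539·0.0125) = 1 + j6.7375 → |·| ≈ 6.8113, ∠ ≈ 81.56°
|H| = 125 · 2.8745 / (6.8113) ≈ 52.752
Gain = 20 log₁₀(52.752) ≈ 34.44 dB
∠H = (69.64°) − (81.56°) = -11.92°

At ω = 735 rad/s:
zero (1 + j735·0.005) = 1 + j3.675 → |·| ≈ 3.8086, ∠ ≈ 74.78°
pole (1 + j735·0.0125) = 1 + j9.1875 → |·| ≈ 9.2418, ∠ ≈ 83.79°
|H| = 125 · 3.8086 / (9.2418) ≈ 51.513
Gain = 20 log₁₀(51.513) ≈ 34.24 dB
∠H = (74.78°) − (83.79°) = -9.01°

ω = 539: 34.4 dB, -11.9°; ω = 735: 34.2 dB, -9.0°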